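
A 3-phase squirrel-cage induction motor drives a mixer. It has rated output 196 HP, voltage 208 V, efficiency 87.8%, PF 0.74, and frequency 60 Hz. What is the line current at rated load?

P_out = 196 × 746 = 146216 W
P_in = P_out / η = 146216 / 0.878 = 166533 W
I_L = P_in / (√3·V_L·cosφ) = 166533 / (1.732 × 208 × 0.74) = 625 A

625 A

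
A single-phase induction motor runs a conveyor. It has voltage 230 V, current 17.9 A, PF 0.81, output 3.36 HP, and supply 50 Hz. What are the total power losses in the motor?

P_in = V·I·cosφ = 230×17.9×0.81 = 3335 W
P_out = 3.36×746 = 2507 W
Losses = P_in − P_out = 3335 − 2507 = 828 W

828 W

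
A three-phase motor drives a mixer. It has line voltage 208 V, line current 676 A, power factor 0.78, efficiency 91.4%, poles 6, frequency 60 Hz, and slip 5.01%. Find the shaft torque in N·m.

P_in = √3·V·I·cosφ = 1.732 × 208 × 676 × 0.78 = 189956 W
P_out = η·P_in = 0.914 × 189956 = 173620 W
n_s = 120×60/6 = 1200 rpm; n = 1200×(1−0.0501) = 1140 rpm
ω = 2π×1140/60 = 119.4 rad/s
τ = P_out/ω = 173620/119.4 = 1450 N·m

1450 N·m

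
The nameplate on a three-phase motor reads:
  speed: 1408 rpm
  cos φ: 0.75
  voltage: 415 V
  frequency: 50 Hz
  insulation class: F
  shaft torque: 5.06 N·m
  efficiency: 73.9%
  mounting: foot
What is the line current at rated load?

ω = 2π×1408/60 = 147.4 rad/s; P_out = τω = 5.06 × 147.4 = 746 W
P_in = P_out / η = 746 / 0.739 = 1009 W
I_L = P_in / (√3·V_L·cosφ) = 1009 / (1.732 × 415 × 0.75) = 1.87 A

1.87 A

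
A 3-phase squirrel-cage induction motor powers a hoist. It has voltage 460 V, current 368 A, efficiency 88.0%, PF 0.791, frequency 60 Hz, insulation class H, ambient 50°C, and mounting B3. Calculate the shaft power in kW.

204 kW

P_in = √3·V·I·cosφ = 1.732 × 460 × 368 × 0.791 = 231916 W
P_out = η·P_in = 0.88 × 231916 = 204086 W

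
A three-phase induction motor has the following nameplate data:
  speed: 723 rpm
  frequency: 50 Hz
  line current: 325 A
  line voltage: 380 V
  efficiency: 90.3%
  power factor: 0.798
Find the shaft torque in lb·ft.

1500 lb·ft

P_in = √3·V·I·cosφ = 1.732 × 380 × 325 × 0.798 = 170694 W
P_out = η·P_in = 0.903 × 170694 = 154137 W
n = 723 rpm
ω = 2π×723/60 = 75.71 rad/s
τ = P_out/ω = 154137/75.71 = 2036 N·m
In lb·ft: 2036/1.356 = 1500 lb·ft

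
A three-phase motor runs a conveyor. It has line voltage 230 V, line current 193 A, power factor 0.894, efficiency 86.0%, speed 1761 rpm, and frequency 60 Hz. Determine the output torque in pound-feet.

P_in = √3·V·I·cosφ = 1.732 × 230 × 193 × 0.894 = 68734 W
P_out = η·P_in = 0.86 × 68734 = 59111 W
n = 1761 rpm
ω = 2π×1761/60 = 184.4 rad/s
τ = P_out/ω = 59111/184.4 = 320.6 N·m
In lb·ft: 320.6/1.356 = 236 lb·ft

236 lb·ft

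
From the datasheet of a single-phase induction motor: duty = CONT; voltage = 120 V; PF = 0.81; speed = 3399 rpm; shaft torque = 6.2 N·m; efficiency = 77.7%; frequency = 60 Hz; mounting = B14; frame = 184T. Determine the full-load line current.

ω = 2π×3399/60 = 355.9 rad/s; P_out = τω = 6.2 × 355.9 = 2207 W
P_in = P_out / η = 2207 / 0.777 = 2840 W
I = P_in / (V·cosφ) = 2840 / (120 × 0.81) = 29.2 A

29.2 A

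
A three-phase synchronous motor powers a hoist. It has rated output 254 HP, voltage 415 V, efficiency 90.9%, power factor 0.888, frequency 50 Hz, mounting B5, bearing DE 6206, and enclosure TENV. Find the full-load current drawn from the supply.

327 A

P_out = 254 × 746 = 189484 W
P_in = P_out / η = 189484 / 0.909 = 208453 W
I_L = P_in / (√3·V_L·cosφ) = 208453 / (1.732 × 415 × 0.888) = 327 A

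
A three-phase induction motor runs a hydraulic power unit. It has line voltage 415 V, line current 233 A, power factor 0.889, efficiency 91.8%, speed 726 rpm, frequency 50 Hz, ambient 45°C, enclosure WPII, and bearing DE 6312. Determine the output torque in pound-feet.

1330 lb·ft

P_in = √3·V·I·cosφ = 1.732 × 415 × 233 × 0.889 = 148886 W
P_out = η·P_in = 0.918 × 148886 = 136677 W
n = 726 rpm
ω = 2π×726/60 = 76.03 rad/s
τ = P_out/ω = 136677/76.03 = 1798 N·m
In lb·ft: 1798/1.356 = 1330 lb·ft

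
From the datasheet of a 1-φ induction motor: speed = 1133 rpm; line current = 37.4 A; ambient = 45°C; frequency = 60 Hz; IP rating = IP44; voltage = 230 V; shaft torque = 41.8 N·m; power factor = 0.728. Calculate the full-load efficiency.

ω = 2π × 1133/60 = 118.6 rad/s; P_out = τω = 41.8 × 118.6 = 4957 W
P_in = V·I·cosφ = 230 × 37.4 × 0.728 = 6262 W
η = P_out / P_in = 4957 / 6262 = 0.792 = 79.2%

79.2 %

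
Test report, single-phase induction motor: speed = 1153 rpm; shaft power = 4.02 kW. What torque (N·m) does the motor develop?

33.3 N·m

ω = 2π × 1153/60 = 120.7 rad/s
τ = P/ω = 4020/120.7 = 33.3 N·m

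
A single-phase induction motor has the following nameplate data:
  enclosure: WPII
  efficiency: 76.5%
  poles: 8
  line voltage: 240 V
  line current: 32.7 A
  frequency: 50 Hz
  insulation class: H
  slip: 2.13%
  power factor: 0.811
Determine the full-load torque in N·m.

P_in = V·I·cosφ = 240 × 32.7 × 0.811 = 6365 W
P_out = η·P_in = 0.765 × 6365 = 4869 W
n_s = 120×50/8 = 750 rpm; n = 750×(1−0.0213) = 734 rpm
ω = 2π×734/60 = 76.86 rad/s
τ = P_out/ω = 4869/76.86 = 63.3 N·m

63.3 N·m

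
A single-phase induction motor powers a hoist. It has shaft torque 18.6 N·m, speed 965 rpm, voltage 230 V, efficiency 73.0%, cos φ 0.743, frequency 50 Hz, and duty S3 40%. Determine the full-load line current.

ω = 2π×965/60 = 101.1 rad/s; P_out = τω = 18.6 × 101.1 = 1880 W
P_in = P_out / η = 1880 / 0.730 = 2575 W
I = P_in / (V·cosφ) = 2575 / (230 × 0.743) = 15.1 A

15.1 A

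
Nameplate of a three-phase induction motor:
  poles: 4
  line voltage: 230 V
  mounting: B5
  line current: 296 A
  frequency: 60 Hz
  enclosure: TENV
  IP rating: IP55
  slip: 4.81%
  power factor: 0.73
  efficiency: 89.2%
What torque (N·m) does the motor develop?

P_in = √3·V·I·cosφ = 1.732 × 230 × 296 × 0.73 = 86078 W
P_out = η·P_in = 0.892 × 86078 = 76782 W
n_s = 120×60/4 = 1800 rpm; n = 1800×(1−0.0481) = 1713 rpm
ω = 2π×1713/60 = 179.4 rad/s
τ = P_out/ω = 76782/179.4 = 428 N·m

428 N·m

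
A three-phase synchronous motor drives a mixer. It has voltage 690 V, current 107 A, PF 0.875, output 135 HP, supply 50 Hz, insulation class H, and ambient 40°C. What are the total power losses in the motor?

11200 W

P_in = √3·V·I·cosφ = 1.732×690×107×0.875 = 111889 W
P_out = 135×746 = 100710 W
Losses = P_in − P_out = 111889 − 100710 = 11179 W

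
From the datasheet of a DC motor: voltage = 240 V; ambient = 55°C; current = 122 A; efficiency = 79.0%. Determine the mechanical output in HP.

P_in = V·I = 240 × 122 = 29280 W
P_out = η·P_in = 0.79 × 29280 = 23131 W
= 23131/746 = 31 HP

31 HP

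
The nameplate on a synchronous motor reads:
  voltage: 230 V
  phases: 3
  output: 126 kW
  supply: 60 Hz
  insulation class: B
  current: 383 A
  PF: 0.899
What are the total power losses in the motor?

P_in = √3·V·I·cosφ = 1.732×230×383×0.899 = 137162 W
P_out = 126000 W
Losses = P_in − P_out = 137162 − 126000 = 11162 W

11.2 kW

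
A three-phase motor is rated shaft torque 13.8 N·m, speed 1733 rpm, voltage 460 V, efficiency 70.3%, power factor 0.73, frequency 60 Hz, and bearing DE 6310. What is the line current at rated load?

ω = 2π×1733/60 = 181.5 rad/s; P_out = τω = 13.8 × 181.5 = 2505 W
P_in = P_out / η = 2505 / 0.703 = 3563 W
I_L = P_in / (√3·V_L·cosφ) = 3563 / (1.732 × 460 × 0.73) = 6.13 A

6.13 A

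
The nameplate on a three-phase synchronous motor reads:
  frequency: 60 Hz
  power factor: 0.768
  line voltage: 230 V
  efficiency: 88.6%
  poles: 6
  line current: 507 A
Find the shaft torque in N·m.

P_in = √3·V·I·cosφ = 1.732 × 230 × 507 × 0.768 = 155112 W
P_out = η·P_in = 0.886 × 155112 = 137429 W
n = n_s = 120×60/6 = 1200 rpm (synchronous)
ω = 2π×1200/60 = 125.7 rad/s
τ = P_out/ω = 137429/125.7 = 1090 N·m

1090 N·m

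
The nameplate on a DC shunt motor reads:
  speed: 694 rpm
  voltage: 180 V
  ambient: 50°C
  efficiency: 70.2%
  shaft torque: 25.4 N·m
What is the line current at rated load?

14.6 A

ω = 2π×694/60 = 72.68 rad/s; P_out = τω = 25.4 × 72.68 = 1846 W
P_in = P_out / η = 1846 / 0.702 = 2630 W
I = P_in / V = 2630 / 180 = 14.6 A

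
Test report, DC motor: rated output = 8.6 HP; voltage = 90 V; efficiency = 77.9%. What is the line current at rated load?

91.5 A

P_out = 8.6 × 746 = 6416 W
P_in = P_out / η = 6416 / 0.779 = 8236 W
I = P_in / V = 8236 / 90 = 91.5 A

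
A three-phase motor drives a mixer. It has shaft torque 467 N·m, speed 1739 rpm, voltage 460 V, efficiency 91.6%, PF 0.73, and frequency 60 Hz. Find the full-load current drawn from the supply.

160 A

ω = 2π×1739/60 = 182.1 rad/s; P_out = τω = 467 × 182.1 = 85041 W
P_in = P_out / η = 85041 / 0.916 = 92840 W
I_L = P_in / (√3·V_L·cosφ) = 92840 / (1.732 × 460 × 0.73) = 160 A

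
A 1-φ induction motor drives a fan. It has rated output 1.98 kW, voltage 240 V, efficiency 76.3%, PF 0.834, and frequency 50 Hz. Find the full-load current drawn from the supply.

13 A

P_out = 1.98 kW = 1980 W
P_in = P_out / η = 1980 / 0.763 = 2595 W
I = P_in / (V·cosφ) = 2595 / (240 × 0.834) = 13 A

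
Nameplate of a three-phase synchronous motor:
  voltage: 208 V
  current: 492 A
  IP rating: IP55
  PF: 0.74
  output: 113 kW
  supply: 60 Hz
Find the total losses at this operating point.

P_in = √3·V·I·cosφ = 1.732×208×492×0.74 = 131162 W
P_out = 113000 W
Losses = P_in − P_out = 131162 − 113000 = 18162 W

18200 W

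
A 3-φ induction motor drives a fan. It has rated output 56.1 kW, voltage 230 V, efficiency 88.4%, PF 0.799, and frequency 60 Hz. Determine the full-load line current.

199 A

P_out = 56.1 kW = 56100 W
P_in = P_out / η = 56100 / 0.884 = 63462 W
I_L = P_in / (√3·V_L·cosφ) = 63462 / (1.732 × 230 × 0.799) = 199 A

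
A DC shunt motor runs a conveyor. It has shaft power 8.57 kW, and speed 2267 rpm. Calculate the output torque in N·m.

36.1 N·m

ω = 2π × 2267/60 = 237.4 rad/s
τ = P/ω = 8570/237.4 = 36.1 N·m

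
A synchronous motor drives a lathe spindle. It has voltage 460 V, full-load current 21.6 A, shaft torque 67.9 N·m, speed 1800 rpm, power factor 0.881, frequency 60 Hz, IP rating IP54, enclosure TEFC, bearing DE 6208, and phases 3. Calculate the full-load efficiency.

ω = 2π × 1800/60 = 188.5 rad/s; P_out = τω = 67.9 × 188.5 = 12799 W
P_in = √3·V_L·I_L·cosφ = 1.732 × 460 × 21.6 × 0.881 = 15161 W
η = P_out / P_in = 12799 / 15161 = 0.844 = 84.4%

84.4 %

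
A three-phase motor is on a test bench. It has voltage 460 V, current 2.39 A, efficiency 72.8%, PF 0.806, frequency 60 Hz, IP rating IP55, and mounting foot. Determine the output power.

P_in = √3·V·I·cosφ = 1.732 × 460 × 2.39 × 0.806 = 1535 W
P_out = η·P_in = 0.728 × 1535 = 1117 W

1.12 kW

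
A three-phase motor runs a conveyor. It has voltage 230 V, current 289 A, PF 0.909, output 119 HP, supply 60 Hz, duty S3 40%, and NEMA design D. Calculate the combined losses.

15900 W

P_in = √3·V·I·cosφ = 1.732×230×289×0.909 = 104650 W
P_out = 119×746 = 88774 W
Losses = P_in − P_out = 104650 − 88774 = 15876 W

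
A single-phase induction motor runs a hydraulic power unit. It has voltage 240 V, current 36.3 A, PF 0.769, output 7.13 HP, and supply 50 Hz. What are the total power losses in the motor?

P_in = V·I·cosφ = 240×36.3×0.769 = 6700 W
P_out = 7.13×746 = 5319 W
Losses = P_in − P_out = 6700 − 5319 = 1381 W

1.38 kW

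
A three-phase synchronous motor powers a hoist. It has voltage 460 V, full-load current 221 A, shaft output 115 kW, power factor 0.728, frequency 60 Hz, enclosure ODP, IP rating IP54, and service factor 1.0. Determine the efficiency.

89.7 %

P_out = 115 kW = 115000 W
P_in = √3·V_L·I_L·cosφ = 1.732 × 460 × 221 × 0.728 = 128183 W
η = P_out / P_in = 115000 / 128183 = 0.897 = 89.7%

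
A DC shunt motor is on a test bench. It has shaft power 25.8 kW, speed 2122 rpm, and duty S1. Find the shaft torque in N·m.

ω = 2π × 2122/60 = 222.2 rad/s
τ = P/ω = 25800/222.2 = 116 N·m

116 N·m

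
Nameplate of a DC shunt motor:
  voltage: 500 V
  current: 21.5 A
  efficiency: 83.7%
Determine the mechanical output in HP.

12.1 HP

P_in = V·I = 500 × 21.5 = 10750 W
P_out = η·P_in = 0.837 × 10750 = 8998 W
= 8998/746 = 12.1 HP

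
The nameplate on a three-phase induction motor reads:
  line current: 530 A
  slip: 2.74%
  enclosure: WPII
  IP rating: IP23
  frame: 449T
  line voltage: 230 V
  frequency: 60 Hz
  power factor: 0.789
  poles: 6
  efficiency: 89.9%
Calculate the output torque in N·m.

1230 N·m

P_in = √3·V·I·cosφ = 1.732 × 230 × 530 × 0.789 = 166582 W
P_out = η·P_in = 0.899 × 166582 = 149757 W
n_s = 120×60/6 = 1200 rpm; n = 1200×(1−0.0274) = 1167 rpm
ω = 2π×1167/60 = 122.2 rad/s
τ = P_out/ω = 149757/122.2 = 1230 N·m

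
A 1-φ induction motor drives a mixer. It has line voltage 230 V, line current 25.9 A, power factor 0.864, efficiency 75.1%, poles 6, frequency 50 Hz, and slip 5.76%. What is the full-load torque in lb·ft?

P_in = V·I·cosφ = 230 × 25.9 × 0.864 = 5147 W
P_out = η·P_in = 0.751 × 5147 = 3865 W
n_s = 120×50/6 = 1000 rpm; n = 1000×(1−0.0576) = 942 rpm
ω = 2π×942/60 = 98.65 rad/s
τ = P_out/ω = 3865/98.65 = 39.18 N·m
In lb·ft: 39.18/1.356 = 28.9 lb·ft

28.9 lb·ft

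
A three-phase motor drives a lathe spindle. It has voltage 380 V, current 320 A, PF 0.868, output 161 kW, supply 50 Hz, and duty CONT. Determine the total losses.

21.8 kW

P_in = √3·V·I·cosφ = 1.732×380×320×0.868 = 182811 W
P_out = 161000 W
Losses = P_in − P_out = 182811 − 161000 = 21811 W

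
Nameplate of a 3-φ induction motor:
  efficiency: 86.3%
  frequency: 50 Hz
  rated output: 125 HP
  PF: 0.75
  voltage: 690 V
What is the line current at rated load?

121 A

P_out = 125 × 746 = 93250 W
P_in = P_out / η = 93250 / 0.863 = 108053 W
I_L = P_in / (√3·V_L·cosφ) = 108053 / (1.732 × 690 × 0.75) = 121 A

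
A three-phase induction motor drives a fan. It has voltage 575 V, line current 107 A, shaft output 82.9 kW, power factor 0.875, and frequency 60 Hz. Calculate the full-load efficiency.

P_out = 82.9 kW = 82900 W
P_in = √3·V_L·I_L·cosφ = 1.732 × 575 × 107 × 0.875 = 93241 W
η = P_out / P_in = 82900 / 93241 = 0.889 = 88.9%

88.9 %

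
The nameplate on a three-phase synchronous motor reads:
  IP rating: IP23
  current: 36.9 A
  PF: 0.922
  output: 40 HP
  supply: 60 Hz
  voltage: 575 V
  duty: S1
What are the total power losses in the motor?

P_in = √3·V·I·cosφ = 1.732×575×36.9×0.922 = 33882 W
P_out = 40×746 = 29840 W
Losses = P_in − P_out = 33882 − 29840 = 4042 W

4.04 kW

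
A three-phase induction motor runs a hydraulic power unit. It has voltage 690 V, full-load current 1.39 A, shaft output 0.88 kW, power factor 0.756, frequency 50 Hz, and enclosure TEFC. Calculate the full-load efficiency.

70.1 %

P_out = 0.88 kW = 880 W
P_in = √3·V_L·I_L·cosφ = 1.732 × 690 × 1.39 × 0.756 = 1256 W
η = P_out / P_in = 880 / 1256 = 0.701 = 70.1%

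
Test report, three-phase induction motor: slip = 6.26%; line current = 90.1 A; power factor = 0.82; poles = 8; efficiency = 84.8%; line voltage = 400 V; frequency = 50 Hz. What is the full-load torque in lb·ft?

P_in = √3·V·I·cosφ = 1.732 × 400 × 90.1 × 0.82 = 51185 W
P_out = η·P_in = 0.848 × 51185 = 43405 W
n_s = 120×50/8 = 750 rpm; n = 750×(1−0.0626) = 703 rpm
ω = 2π×703/60 = 73.62 rad/s
τ = P_out/ω = 43405/73.62 = 589.6 N·m
In lb·ft: 589.6/1.356 = 435 lb·ft

435 lb·ft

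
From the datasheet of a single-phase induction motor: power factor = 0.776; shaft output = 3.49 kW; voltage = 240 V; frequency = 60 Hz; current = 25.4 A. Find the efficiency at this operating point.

P_out = 3.49 kW = 3490 W
P_in = V·I·cosφ = 240 × 25.4 × 0.776 = 4730 W
η = P_out / P_in = 3490 / 4730 = 0.738 = 73.8%

73.8 %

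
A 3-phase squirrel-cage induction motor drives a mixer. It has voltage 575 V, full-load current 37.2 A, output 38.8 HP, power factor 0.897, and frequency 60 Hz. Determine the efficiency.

87.1 %

P_out = 38.8 × 746 = 28945 W
P_in = √3·V_L·I_L·cosφ = 1.732 × 575 × 37.2 × 0.897 = 33232 W
η = P_out / P_in = 28945 / 33232 = 0.871 = 87.1%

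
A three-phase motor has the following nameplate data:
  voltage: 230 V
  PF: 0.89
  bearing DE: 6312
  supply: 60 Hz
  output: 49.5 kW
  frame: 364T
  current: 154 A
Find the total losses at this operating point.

P_in = √3·V·I·cosφ = 1.732×230×154×0.89 = 54599 W
P_out = 49500 W
Losses = P_in − P_out = 54599 − 49500 = 5099 W

5.1 kW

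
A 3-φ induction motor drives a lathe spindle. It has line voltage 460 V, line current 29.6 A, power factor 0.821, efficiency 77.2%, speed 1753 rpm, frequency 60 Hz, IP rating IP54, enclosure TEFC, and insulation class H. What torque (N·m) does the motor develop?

81.4 N·m

P_in = √3·V·I·cosφ = 1.732 × 460 × 29.6 × 0.821 = 19362 W
P_out = η·P_in = 0.772 × 19362 = 14947 W
n = 1753 rpm
ω = 2π×1753/60 = 183.6 rad/s
τ = P_out/ω = 14947/183.6 = 81.4 N·m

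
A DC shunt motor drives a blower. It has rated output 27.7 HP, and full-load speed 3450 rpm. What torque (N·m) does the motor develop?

57.2 N·m

P_out = 27.7 × 746 = 20664 W
ω = 2π × 3450/60 = 361.3 rad/s
τ = P_out/ω = 20664/361.3 = 57.2 N·m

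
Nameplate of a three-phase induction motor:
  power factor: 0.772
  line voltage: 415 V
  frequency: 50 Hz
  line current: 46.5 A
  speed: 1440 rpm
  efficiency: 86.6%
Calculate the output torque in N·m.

148 N·m

P_in = √3·V·I·cosφ = 1.732 × 415 × 46.5 × 0.772 = 25803 W
P_out = η·P_in = 0.866 × 25803 = 22345 W
n = 1440 rpm
ω = 2π×1440/60 = 150.8 rad/s
τ = P_out/ω = 22345/150.8 = 148 N·m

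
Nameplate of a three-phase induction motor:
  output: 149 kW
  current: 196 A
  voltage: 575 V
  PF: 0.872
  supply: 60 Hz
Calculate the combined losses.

21.2 kW

P_in = √3·V·I·cosφ = 1.732×575×196×0.872 = 170211 W
P_out = 149000 W
Losses = P_in − P_out = 170211 − 149000 = 21211 W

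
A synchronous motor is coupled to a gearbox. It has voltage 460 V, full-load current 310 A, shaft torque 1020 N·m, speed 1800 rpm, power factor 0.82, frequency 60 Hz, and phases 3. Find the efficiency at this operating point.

ω = 2π × 1800/60 = 188.5 rad/s; P_out = τω = 1020 × 188.5 = 192270 W
P_in = √3·V_L·I_L·cosφ = 1.732 × 460 × 310 × 0.82 = 202526 W
η = P_out / P_in = 192270 / 202526 = 0.949 = 94.9%

94.9 %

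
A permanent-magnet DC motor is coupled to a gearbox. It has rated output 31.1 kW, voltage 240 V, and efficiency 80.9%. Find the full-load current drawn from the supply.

P_out = 31.1 kW = 31100 W
P_in = P_out / η = 31100 / 0.809 = 38443 W
I = P_in / V = 38443 / 240 = 160 A

160 A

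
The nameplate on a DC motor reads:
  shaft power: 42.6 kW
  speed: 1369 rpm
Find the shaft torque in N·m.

ω = 2π × 1369/60 = 143.4 rad/s
τ = P/ω = 42600/143.4 = 297 N·m

297 N·m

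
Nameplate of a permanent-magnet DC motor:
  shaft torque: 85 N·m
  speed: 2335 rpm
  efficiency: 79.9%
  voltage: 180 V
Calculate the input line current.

ω = 2π×2335/60 = 244.5 rad/s; P_out = τω = 85 × 244.5 = 20783 W
P_in = P_out / η = 20783 / 0.799 = 26011 W
I = P_in / V = 26011 / 180 = 145 A

145 A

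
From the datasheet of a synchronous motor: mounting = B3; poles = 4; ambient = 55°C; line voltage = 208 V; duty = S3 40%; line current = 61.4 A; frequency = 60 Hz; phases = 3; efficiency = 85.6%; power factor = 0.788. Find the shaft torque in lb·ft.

58.4 lb·ft

P_in = √3·V·I·cosφ = 1.732 × 208 × 61.4 × 0.788 = 17430 W
P_out = η·P_in = 0.856 × 17430 = 14920 W
n = n_s = 120×60/4 = 1800 rpm (synchronous)
ω = 2π×1800/60 = 188.5 rad/s
τ = P_out/ω = 14920/188.5 = 79.15 N·m
In lb·ft: 79.15/1.356 = 58.4 lb·ft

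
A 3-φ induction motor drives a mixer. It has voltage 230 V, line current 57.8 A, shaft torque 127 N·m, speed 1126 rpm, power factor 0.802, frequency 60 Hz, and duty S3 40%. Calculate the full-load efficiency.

81.1 %

ω = 2π × 1126/60 = 117.9 rad/s; P_out = τω = 127 × 117.9 = 14973 W
P_in = √3·V_L·I_L·cosφ = 1.732 × 230 × 57.8 × 0.802 = 18466 W
η = P_out / P_in = 14973 / 18466 = 0.811 = 81.1%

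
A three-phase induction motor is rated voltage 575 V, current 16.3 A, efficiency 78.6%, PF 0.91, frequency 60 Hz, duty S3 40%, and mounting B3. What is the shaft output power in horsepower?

P_in = √3·V·I·cosφ = 1.732 × 575 × 16.3 × 0.91 = 14772 W
P_out = η·P_in = 0.786 × 14772 = 11611 W
= 11611/746 = 15.6 HP

15.6 HP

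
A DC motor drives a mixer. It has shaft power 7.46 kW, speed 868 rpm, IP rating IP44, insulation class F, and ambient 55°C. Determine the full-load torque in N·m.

ω = 2π × 868/60 = 90.9 rad/s
τ = P/ω = 7460/90.9 = 82.1 N·m

82.1 N·m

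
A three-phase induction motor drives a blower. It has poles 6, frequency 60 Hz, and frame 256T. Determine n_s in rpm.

1200 rpm

n_s = 120f/p = 120×60/6 = 1200 rpm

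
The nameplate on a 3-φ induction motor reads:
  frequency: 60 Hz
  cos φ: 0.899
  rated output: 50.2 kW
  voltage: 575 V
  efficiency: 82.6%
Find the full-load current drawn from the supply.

67.9 A

P_out = 50.2 kW = 50200 W
P_in = P_out / η = 50200 / 0.826 = 60775 W
I_L = P_in / (√3·V_L·cosφ) = 60775 / (1.732 × 575 × 0.899) = 67.9 A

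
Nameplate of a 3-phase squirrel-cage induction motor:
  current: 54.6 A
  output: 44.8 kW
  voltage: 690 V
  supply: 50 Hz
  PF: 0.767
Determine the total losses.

5250 W

P_in = √3·V·I·cosφ = 1.732×690×54.6×0.767 = 50048 W
P_out = 44800 W
Losses = P_in − P_out = 50048 − 44800 = 5248 W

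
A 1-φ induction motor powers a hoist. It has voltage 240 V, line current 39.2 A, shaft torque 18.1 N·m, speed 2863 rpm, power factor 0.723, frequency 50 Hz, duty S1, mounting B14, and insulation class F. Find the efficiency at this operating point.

ω = 2π × 2863/60 = 299.8 rad/s; P_out = τω = 18.1 × 299.8 = 5426 W
P_in = V·I·cosφ = 240 × 39.2 × 0.723 = 6802 W
η = P_out / P_in = 5426 / 6802 = 0.798 = 79.8%

79.8 %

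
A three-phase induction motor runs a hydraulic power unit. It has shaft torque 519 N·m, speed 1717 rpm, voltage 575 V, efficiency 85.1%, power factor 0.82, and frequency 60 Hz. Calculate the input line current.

134 A

ω = 2π×1717/60 = 179.8 rad/s; P_out = τω = 519 × 179.8 = 93316 W
P_in = P_out / η = 93316 / 0.851 = 109655 W
I_L = P_in / (√3·V_L·cosφ) = 109655 / (1.732 × 575 × 0.82) = 134 A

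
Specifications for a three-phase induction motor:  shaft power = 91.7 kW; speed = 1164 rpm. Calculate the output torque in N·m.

752 N·m

ω = 2π × 1164/60 = 121.9 rad/s
τ = P/ω = 91700/121.9 = 752 N·m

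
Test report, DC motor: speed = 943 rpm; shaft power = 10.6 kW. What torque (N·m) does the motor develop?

107 N·m

ω = 2π × 943/60 = 98.75 rad/s
τ = P/ω = 10600/98.75 = 107 N·m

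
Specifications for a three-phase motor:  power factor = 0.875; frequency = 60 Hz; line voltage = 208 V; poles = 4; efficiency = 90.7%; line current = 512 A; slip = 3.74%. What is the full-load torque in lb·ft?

P_in = √3·V·I·cosφ = 1.732 × 208 × 512 × 0.875 = 161395 W
P_out = η·P_in = 0.907 × 161395 = 146385 W
n_s = 120×60/4 = 1800 rpm; n = 1800×(1−0.0374) = 1733 rpm
ω = 2π×1733/60 = 181.5 rad/s
τ = P_out/ω = 146385/181.5 = 806.5 N·m
In lb·ft: 806.5/1.356 = 595 lb·ft

595 lb·ft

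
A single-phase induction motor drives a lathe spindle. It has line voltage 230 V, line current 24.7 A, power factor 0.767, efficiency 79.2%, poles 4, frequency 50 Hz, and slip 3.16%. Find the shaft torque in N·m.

22.7 N·m

P_in = V·I·cosφ = 230 × 24.7 × 0.767 = 4357 W
P_out = η·P_in = 0.792 × 4357 = 3451 W
n_s = 120×50/4 = 1500 rpm; n = 1500×(1−0.0316) = 1453 rpm
ω = 2π×1453/60 = 152.2 rad/s
τ = P_out/ω = 3451/152.2 = 22.7 N·m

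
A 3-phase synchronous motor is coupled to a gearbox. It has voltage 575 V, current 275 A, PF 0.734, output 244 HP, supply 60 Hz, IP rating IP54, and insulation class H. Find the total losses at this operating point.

19 kW

P_in = √3·V·I·cosφ = 1.732×575×275×0.734 = 201022 W
P_out = 244×746 = 182024 W
Losses = P_in − P_out = 201022 − 182024 = 18998 W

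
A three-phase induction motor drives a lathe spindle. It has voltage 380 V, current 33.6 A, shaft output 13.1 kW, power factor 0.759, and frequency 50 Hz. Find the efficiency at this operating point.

78.0 %

P_out = 13.1 kW = 13100 W
P_in = √3·V_L·I_L·cosφ = 1.732 × 380 × 33.6 × 0.759 = 16785 W
η = P_out / P_in = 13100 / 16785 = 0.780 = 78.0%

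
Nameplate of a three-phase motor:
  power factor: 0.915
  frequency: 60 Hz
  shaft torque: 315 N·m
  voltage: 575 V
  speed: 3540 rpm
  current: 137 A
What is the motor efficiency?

ω = 2π × 3540/60 = 370.7 rad/s; P_out = τω = 315 × 370.7 = 116771 W
P_in = √3·V_L·I_L·cosφ = 1.732 × 575 × 137 × 0.915 = 124841 W
η = P_out / P_in = 116771 / 124841 = 0.935 = 93.5%

93.5 %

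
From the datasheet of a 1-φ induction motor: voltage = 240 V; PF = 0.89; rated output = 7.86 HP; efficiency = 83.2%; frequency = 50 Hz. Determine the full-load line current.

33 A

P_out = 7.86 × 746 = 5864 W
P_in = P_out / η = 5864 / 0.832 = 7048 W
I = P_in / (V·cosφ) = 7048 / (240 × 0.89) = 33 A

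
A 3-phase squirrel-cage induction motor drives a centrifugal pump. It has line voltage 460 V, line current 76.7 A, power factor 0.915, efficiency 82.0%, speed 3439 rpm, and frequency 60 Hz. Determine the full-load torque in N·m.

P_in = √3·V·I·cosφ = 1.732 × 460 × 76.7 × 0.915 = 55914 W
P_out = η·P_in = 0.82 × 55914 = 45849 W
n = 3439 rpm
ω = 2π×3439/60 = 360.1 rad/s
τ = P_out/ω = 45849/360.1 = 127 N·m

127 N·m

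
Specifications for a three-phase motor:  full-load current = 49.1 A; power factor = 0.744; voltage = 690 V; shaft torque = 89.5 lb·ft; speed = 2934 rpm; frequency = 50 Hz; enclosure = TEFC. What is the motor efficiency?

85.4 %

τ = 89.5 lb·ft × 1.356 = 121.4 N·m
ω = 2π × 2934/60 = 307.2 rad/s; P_out = τω = 121.4 × 307.2 = 37294 W
P_in = √3·V_L·I_L·cosφ = 1.732 × 690 × 49.1 × 0.744 = 43657 W
η = P_out / P_in = 37294 / 43657 = 0.854 = 85.4%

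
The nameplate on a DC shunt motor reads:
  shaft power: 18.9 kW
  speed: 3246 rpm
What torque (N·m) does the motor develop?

55.6 N·m

ω = 2π × 3246/60 = 339.9 rad/s
τ = P/ω = 18900/339.9 = 55.6 N·m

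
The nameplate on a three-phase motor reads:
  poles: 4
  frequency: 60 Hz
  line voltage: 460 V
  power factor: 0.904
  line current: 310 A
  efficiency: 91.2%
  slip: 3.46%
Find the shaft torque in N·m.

1120 N·m

P_in = √3·V·I·cosφ = 1.732 × 460 × 310 × 0.904 = 223273 W
P_out = η·P_in = 0.912 × 223273 = 203625 W
n_s = 120×60/4 = 1800 rpm; n = 1800×(1−0.0346) = 1738 rpm
ω = 2π×1738/60 = 182 rad/s
τ = P_out/ω = 203625/182 = 1120 N·m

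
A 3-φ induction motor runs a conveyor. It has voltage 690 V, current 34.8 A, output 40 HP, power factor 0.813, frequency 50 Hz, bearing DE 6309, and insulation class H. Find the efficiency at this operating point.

88.3 %

P_out = 40 × 746 = 29840 W
P_in = √3·V_L·I_L·cosφ = 1.732 × 690 × 34.8 × 0.813 = 33812 W
η = P_out / P_in = 29840 / 33812 = 0.883 = 88.3%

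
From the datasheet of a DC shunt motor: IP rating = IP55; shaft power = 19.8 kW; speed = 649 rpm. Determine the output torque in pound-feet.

215 lb·ft

ω = 2π × 649/60 = 67.96 rad/s
τ = P/ω = 19800/67.96 = 291.3 N·m
In lb·ft: 291.3/1.356 = 215 lb·ft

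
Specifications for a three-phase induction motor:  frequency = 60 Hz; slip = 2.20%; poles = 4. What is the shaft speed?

1760 rpm

n_s = 120f/p = 120×60/4 = 1800 rpm
n = n_s(1 − s) = 1800 × (1 − 0.022) = 1760 rpm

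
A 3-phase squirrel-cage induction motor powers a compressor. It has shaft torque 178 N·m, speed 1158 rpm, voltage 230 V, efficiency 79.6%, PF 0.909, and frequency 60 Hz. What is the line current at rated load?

ω = 2π×1158/60 = 121.3 rad/s; P_out = τω = 178 × 121.3 = 21591 W
P_in = P_out / η = 21591 / 0.796 = 27124 W
I_L = P_in / (√3·V_L·cosφ) = 27124 / (1.732 × 230 × 0.909) = 74.9 A

74.9 A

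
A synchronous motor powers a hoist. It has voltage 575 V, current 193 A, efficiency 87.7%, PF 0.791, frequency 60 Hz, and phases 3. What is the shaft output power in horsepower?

P_in = √3·V·I·cosφ = 1.732 × 575 × 193 × 0.791 = 152037 W
P_out = η·P_in = 0.877 × 152037 = 133336 W
= 133336/746 = 179 HP

179 HP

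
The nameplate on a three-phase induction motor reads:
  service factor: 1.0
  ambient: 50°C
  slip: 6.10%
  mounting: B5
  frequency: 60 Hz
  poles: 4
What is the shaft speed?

n_s = 120f/p = 120×60/4 = 1800 rpm
n = n_s(1 − s) = 1800 × (1 − 0.061) = 1690 rpm

1690 rpm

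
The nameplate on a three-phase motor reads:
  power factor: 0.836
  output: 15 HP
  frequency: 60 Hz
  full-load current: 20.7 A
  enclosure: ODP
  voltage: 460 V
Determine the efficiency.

P_out = 15 × 746 = 11190 W
P_in = √3·V_L·I_L·cosφ = 1.732 × 460 × 20.7 × 0.836 = 13787 W
η = P_out / P_in = 11190 / 13787 = 0.812 = 81.2%

81.2 %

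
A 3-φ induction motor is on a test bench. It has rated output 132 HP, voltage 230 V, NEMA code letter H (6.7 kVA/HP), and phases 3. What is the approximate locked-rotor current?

2220 A

S_LR = 6.7 × 132 = 884.4 kVA
I_LR = S_LR/(√3·V_L) = 884400/(1.732×230) = 2220 A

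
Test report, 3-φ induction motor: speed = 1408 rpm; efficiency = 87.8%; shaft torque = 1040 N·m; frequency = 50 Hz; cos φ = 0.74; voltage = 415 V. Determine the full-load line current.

328 A

ω = 2π×1408/60 = 147.4 rad/s; P_out = τω = 1040 × 147.4 = 153296 W
P_in = P_out / η = 153296 / 0.878 = 174597 W
I_L = P_in / (√3·V_L·cosφ) = 174597 / (1.732 × 415 × 0.74) = 328 A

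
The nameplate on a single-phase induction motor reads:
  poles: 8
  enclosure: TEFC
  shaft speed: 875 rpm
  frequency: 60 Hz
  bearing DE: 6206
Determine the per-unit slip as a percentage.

2.8 %

n_s = 120f/p = 120×60/8 = 900 rpm
s = (n_s − n)/n_s = (900 − 875)/900 = 0.0278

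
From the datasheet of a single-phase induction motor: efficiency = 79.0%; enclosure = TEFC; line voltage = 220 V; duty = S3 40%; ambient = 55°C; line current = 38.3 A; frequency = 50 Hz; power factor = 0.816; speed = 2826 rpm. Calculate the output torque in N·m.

18.4 N·m

P_in = V·I·cosφ = 220 × 38.3 × 0.816 = 6876 W
P_out = η·P_in = 0.79 × 6876 = 5432 W
n = 2826 rpm
ω = 2π×2826/60 = 295.9 rad/s
τ = P_out/ω = 5432/295.9 = 18.4 N·m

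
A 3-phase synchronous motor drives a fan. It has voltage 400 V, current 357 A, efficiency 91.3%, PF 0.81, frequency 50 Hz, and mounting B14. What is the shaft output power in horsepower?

P_in = √3·V·I·cosφ = 1.732 × 400 × 357 × 0.81 = 200337 W
P_out = η·P_in = 0.913 × 200337 = 182908 W
= 182908/746 = 245 HP

245 HP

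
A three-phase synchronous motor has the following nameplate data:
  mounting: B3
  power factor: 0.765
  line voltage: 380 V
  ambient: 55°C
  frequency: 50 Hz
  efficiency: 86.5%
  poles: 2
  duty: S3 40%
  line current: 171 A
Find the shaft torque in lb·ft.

175 lb·ft

P_in = √3·V·I·cosφ = 1.732 × 380 × 171 × 0.765 = 86097 W
P_out = η·P_in = 0.865 × 86097 = 74474 W
n = n_s = 120×50/2 = 3000 rpm (synchronous)
ω = 2π×3000/60 = 314.2 rad/s
τ = P_out/ω = 74474/314.2 = 237 N·m
In lb·ft: 237/1.356 = 175 lb·ft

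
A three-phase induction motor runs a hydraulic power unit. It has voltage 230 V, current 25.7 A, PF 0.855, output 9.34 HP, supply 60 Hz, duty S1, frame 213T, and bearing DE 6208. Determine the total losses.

1790 W

P_in = √3·V·I·cosφ = 1.732×230×25.7×0.855 = 8753 W
P_out = 9.34×746 = 6968 W
Losses = P_in − P_out = 8753 − 6968 = 1785 W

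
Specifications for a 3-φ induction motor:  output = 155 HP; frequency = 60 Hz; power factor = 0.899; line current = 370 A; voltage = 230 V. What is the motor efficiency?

P_out = 155 × 746 = 115630 W
P_in = √3·V_L·I_L·cosφ = 1.732 × 230 × 370 × 0.899 = 132506 W
η = P_out / P_in = 115630 / 132506 = 0.873 = 87.3%

87.3 %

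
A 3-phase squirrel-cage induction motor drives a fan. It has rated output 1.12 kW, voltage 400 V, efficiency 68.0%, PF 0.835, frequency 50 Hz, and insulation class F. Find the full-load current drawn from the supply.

2.85 A

P_out = 1.12 kW = 1120 W
P_in = P_out / η = 1120 / 0.680 = 1647 W
I_L = P_in / (√3·V_L·cosφ) = 1647 / (1.732 × 400 × 0.835) = 2.85 A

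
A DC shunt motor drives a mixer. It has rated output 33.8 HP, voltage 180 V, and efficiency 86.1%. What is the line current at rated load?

163 A

P_out = 33.8 × 746 = 25215 W
P_in = P_out / η = 25215 / 0.861 = 29286 W
I = P_in / V = 29286 / 180 = 163 A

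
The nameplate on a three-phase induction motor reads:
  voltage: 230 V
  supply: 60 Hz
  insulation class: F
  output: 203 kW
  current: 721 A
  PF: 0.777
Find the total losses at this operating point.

20.2 kW

P_in = √3·V·I·cosφ = 1.732×230×721×0.777 = 223168 W
P_out = 203000 W
Losses = P_in − P_out = 223168 − 203000 = 20168 W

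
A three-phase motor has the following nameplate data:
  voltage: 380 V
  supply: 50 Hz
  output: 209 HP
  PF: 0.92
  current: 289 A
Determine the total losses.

P_in = √3·V·I·cosφ = 1.732×380×289×0.92 = 174992 W
P_out = 209×746 = 155914 W
Losses = P_in − P_out = 174992 − 155914 = 19078 W

19.1 kW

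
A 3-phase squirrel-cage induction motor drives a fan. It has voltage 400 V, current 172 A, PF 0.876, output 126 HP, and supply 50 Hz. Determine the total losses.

P_in = √3·V·I·cosφ = 1.732×400×172×0.876 = 104386 W
P_out = 126×746 = 93996 W
Losses = P_in − P_out = 104386 − 93996 = 10390 W

10.4 kW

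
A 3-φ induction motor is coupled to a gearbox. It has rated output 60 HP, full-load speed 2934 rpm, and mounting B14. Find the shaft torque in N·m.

P_out = 60 × 746 = 44760 W
ω = 2π × 2934/60 = 307.2 rad/s
τ = P_out/ω = 44760/307.2 = 146 N·m

146 N·m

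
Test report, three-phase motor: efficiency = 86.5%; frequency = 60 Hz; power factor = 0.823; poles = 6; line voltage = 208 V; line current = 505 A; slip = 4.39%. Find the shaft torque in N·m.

P_in = √3·V·I·cosφ = 1.732 × 208 × 505 × 0.823 = 149728 W
P_out = η·P_in = 0.865 × 149728 = 129515 W
n_s = 120×60/6 = 1200 rpm; n = 1200×(1−0.0439) = 1147 rpm
ω = 2π×1147/60 = 120.1 rad/s
τ = P_out/ω = 129515/120.1 = 1080 N·m

1080 N·m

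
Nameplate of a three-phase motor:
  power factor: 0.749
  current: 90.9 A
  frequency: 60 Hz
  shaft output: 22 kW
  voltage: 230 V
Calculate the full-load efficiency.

81.1 %

P_out = 22 kW = 22000 W
P_in = √3·V_L·I_L·cosφ = 1.732 × 230 × 90.9 × 0.749 = 27122 W
η = P_out / P_in = 22000 / 27122 = 0.811 = 81.1%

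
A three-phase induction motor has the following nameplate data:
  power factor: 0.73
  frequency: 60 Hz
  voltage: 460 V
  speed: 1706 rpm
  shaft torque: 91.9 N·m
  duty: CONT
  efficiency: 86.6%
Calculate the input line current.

32.6 A

ω = 2π×1706/60 = 178.7 rad/s; P_out = τω = 91.9 × 178.7 = 16423 W
P_in = P_out / η = 16423 / 0.866 = 18964 W
I_L = P_in / (√3·V_L·cosφ) = 18964 / (1.732 × 460 × 0.73) = 32.6 A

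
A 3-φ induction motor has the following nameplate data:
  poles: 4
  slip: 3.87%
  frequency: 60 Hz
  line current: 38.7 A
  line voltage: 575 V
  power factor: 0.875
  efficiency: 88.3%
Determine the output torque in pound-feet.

121 lb·ft

P_in = √3·V·I·cosφ = 1.732 × 575 × 38.7 × 0.875 = 33724 W
P_out = η·P_in = 0.883 × 33724 = 29778 W
n_s = 120×60/4 = 1800 rpm; n = 1800×(1−0.0387) = 1730 rpm
ω = 2π×1730/60 = 181.2 rad/s
τ = P_out/ω = 29778/181.2 = 164.3 N·m
In lb·ft: 164.3/1.356 = 121 lb·ft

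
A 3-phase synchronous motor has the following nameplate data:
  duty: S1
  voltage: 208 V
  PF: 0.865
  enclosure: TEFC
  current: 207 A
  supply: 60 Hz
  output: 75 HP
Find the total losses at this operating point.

8560 W

P_in = √3·V·I·cosφ = 1.732×208×207×0.865 = 64506 W
P_out = 75×746 = 55950 W
Losses = P_in − P_out = 64506 − 55950 = 8556 W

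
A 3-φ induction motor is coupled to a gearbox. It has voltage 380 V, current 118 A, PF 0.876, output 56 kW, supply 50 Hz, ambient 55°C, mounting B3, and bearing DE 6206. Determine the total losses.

P_in = √3·V·I·cosφ = 1.732×380×118×0.876 = 68033 W
P_out = 56000 W
Losses = P_in − P_out = 68033 − 56000 = 12033 W

12 kW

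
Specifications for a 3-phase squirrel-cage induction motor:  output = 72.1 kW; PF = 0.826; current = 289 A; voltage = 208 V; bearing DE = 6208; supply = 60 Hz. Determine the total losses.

13.9 kW

P_in = √3·V·I·cosφ = 1.732×208×289×0.826 = 85998 W
P_out = 72100 W
Losses = P_in − P_out = 85998 − 72100 = 13898 W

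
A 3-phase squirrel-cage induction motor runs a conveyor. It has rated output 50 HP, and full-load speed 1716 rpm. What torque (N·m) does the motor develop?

P_out = 50 × 746 = 37300 W
ω = 2π × 1716/60 = 179.7 rad/s
τ = P_out/ω = 37300/179.7 = 208 N·m

208 N·m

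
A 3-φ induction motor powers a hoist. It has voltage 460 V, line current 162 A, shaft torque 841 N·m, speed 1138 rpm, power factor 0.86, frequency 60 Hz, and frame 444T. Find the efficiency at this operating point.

90.3 %

ω = 2π × 1138/60 = 119.2 rad/s; P_out = τω = 841 × 119.2 = 100247 W
P_in = √3·V_L·I_L·cosφ = 1.732 × 460 × 162 × 0.86 = 110999 W
η = P_out / P_in = 100247 / 110999 = 0.903 = 90.3%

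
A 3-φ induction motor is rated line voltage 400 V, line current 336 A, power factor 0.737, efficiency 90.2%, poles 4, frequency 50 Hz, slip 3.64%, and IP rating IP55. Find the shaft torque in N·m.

1020 N·m

P_in = √3·V·I·cosφ = 1.732 × 400 × 336 × 0.737 = 171559 W
P_out = η·P_in = 0.902 × 171559 = 154746 W
n_s = 120×50/4 = 1500 rpm; n = 1500×(1−0.0364) = 1445 rpm
ω = 2π×1445/60 = 151.3 rad/s
τ = P_out/ω = 154746/151.3 = 1020 N·m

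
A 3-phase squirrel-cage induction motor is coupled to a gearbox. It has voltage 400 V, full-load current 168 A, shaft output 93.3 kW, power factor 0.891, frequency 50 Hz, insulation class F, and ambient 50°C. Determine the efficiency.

90.0 %

P_out = 93.3 kW = 93300 W
P_in = √3·V_L·I_L·cosφ = 1.732 × 400 × 168 × 0.891 = 103704 W
η = P_out / P_in = 93300 / 103704 = 0.900 = 90.0%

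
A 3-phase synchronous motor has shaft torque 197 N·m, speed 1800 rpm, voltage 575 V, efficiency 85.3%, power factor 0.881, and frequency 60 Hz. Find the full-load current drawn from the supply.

ω = 2π×1800/60 = 188.5 rad/s; P_out = τω = 197 × 188.5 = 37135 W
P_in = P_out / η = 37135 / 0.853 = 43535 W
I_L = P_in / (√3·V_L·cosφ) = 43535 / (1.732 × 575 × 0.881) = 49.6 A

49.6 A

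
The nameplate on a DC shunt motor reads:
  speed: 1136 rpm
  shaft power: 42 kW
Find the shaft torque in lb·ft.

260 lb·ft

ω = 2π × 1136/60 = 119 rad/s
τ = P/ω = 42000/119 = 352.9 N·m
In lb·ft: 352.9/1.356 = 260 lb·ft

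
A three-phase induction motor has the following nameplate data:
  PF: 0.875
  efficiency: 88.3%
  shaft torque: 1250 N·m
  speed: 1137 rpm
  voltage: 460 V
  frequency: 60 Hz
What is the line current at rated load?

242 A

ω = 2π×1137/60 = 119.1 rad/s; P_out = τω = 1250 × 119.1 = 148875 W
P_in = P_out / η = 148875 / 0.883 = 168601 W
I_L = P_in / (√3·V_L·cosφ) = 168601 / (1.732 × 460 × 0.875) = 242 A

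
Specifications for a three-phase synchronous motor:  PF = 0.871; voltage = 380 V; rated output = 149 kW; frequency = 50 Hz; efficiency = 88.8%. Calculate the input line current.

293 A

P_out = 149 kW = 149000 W
P_in = P_out / η = 149000 / 0.888 = 167793 W
I_L = P_in / (√3·V_L·cosφ) = 167793 / (1.732 × 380 × 0.871) = 293 A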